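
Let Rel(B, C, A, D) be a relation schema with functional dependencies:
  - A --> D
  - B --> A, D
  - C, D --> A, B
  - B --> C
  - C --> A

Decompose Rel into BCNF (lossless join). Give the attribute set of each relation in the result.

{A, B, C}; {A, D}

Candidate keys of the original relation: {B}, {C}.
{A, B, C, D}: {A} determines {A, D} here but is not a superkey — split on A --> D, giving {A, D} and {A, B, C}.
{A, D}: every determinant is a superkey — BCNF.
{A, B, C}: every determinant is a superkey — BCNF.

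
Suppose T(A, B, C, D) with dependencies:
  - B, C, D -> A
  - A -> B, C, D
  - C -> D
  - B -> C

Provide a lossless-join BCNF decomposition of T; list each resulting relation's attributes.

Candidate keys of the original relation: {A}, {B}.
{A, B, C, D}: {C} determines {C, D} here but is not a superkey — split on C -> D, giving {C, D} and {A, B, C}.
{C, D} is in BCNF.
{A, B, C} is in BCNF.

{A, B, C}; {C, D}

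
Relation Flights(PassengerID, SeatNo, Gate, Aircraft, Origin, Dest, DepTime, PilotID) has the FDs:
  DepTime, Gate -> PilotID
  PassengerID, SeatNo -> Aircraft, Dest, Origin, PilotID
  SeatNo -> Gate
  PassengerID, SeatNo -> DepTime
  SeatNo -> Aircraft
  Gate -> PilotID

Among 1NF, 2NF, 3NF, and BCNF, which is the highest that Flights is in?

1NF

Candidate key: {PassengerID, SeatNo}. Prime attributes: {PassengerID, SeatNo}.
DepTime, Gate -> PilotID: {DepTime, Gate}⁺ = {DepTime, Gate, PilotID}, which is not all of the attributes, so the left side is not a superkey — BCNF is violated.
DepTime, Gate -> PilotID has non-prime {PilotID} on the right and a non-superkey on the left, so 3NF fails.
Since {SeatNo} ⊂ {PassengerID, SeatNo} and {SeatNo}⁺ ⊇ {Aircraft, Gate, PilotID} with {Aircraft, Gate, PilotID} non-prime, there is a partial dependency; 2NF fails.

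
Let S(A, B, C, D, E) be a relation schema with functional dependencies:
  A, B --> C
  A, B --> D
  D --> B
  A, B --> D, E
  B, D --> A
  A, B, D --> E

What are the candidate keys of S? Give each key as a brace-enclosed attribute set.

{D}⁺ = {A, B, C, D, E} — all of the relation — so {D} is a candidate key.
{A, B}⁺ = {A, B, C, D, E} — all of the relation — so {A, B} is a candidate key.
Any other superkey properly contains one of these, so there are no further candidate keys.

{A, B}, {D}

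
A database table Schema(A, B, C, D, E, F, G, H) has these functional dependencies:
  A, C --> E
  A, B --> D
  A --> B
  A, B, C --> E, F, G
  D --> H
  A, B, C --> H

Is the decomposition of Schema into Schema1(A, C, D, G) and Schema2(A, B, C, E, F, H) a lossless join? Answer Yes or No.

Yes

Schema1 ∩ Schema2 = {A, C}; its closure under F is {A, B, C, D, E, F, G, H}.
Schema1 is contained in that closure, so Schema1 ∩ Schema2 --> Schema1 holds and the join is lossless.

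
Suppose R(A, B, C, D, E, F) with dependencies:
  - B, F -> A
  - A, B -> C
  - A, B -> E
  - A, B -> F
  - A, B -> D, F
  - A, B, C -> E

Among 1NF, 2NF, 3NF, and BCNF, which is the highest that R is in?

Candidate keys: {A, B}, {B, F}. Prime attributes: {A, B, F}.
Every FD has a superkey on the left, so the relation is in BCNF.

BCNF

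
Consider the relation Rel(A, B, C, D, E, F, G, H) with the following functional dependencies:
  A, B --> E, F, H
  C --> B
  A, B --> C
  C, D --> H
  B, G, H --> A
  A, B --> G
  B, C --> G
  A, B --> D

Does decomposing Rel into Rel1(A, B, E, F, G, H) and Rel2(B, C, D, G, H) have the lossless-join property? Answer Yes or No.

Common attributes: {B, G, H}; their closure is {A, B, C, D, E, F, G, H}.
This includes all of Rel1, so the common attributes are a superkey of Rel1 — the join is lossless.

Yes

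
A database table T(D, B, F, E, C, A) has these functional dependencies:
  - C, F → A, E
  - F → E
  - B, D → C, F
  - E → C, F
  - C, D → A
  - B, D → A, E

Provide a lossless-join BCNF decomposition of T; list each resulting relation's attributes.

{A, C, E, F}; {B, D, F}

Candidate key of the original relation: {B, D}.
{A, B, C, D, E, F}: {C, F} determines {A, C, E, F} here but is not a superkey — split on C, F → A, E, giving {A, C, E, F} and {B, C, D, F}.
{A, C, E, F}: every determinant is a superkey — BCNF.
{B, C, D, F}: {F} determines {C, F} here but is not a superkey — split on F → C, giving {C, F} and {B, D, F}.
{C, F}: every determinant is a superkey — BCNF.
{B, D, F}: every determinant is a superkey — BCNF.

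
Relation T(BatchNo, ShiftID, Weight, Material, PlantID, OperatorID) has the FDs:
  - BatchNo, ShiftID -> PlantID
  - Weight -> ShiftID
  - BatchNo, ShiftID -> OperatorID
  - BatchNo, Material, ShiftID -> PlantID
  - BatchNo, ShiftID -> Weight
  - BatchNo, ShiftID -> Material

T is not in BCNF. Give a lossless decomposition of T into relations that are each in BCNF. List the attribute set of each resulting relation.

{BatchNo, Material, OperatorID, PlantID, Weight}; {ShiftID, Weight}

Candidate keys of the original relation: {BatchNo, ShiftID}, {BatchNo, Weight}.
Within {BatchNo, Material, OperatorID, PlantID, ShiftID, Weight}: {Weight}⁺ ∩ {BatchNo, Material, OperatorID, PlantID, ShiftID, Weight} = {ShiftID, Weight}, not the whole set, so Weight -> ShiftID violates BCNF; decompose into {ShiftID, Weight} and {BatchNo, Material, OperatorID, PlantID, Weight}.
{ShiftID, Weight}: every determinant is a superkey — BCNF.
{BatchNo, Material, OperatorID, PlantID, Weight}: every determinant is a superkey — BCNF.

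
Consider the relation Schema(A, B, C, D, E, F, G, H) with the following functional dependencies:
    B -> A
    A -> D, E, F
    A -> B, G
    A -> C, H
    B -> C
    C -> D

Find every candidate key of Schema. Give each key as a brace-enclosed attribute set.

{A} is a candidate key since {A}⁺ = {A, B, C, D, E, F, G, H} covers every attribute.
{B} is a candidate key since {B}⁺ = {A, B, C, D, E, F, G, H} covers every attribute.
Any other superkey properly contains one of these, so there are no further candidate keys.

{A}, {B}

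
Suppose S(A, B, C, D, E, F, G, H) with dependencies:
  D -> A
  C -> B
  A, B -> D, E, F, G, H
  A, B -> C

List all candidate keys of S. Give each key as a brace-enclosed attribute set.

{A, B}, {A, C}, {B, D}, {C, D}

{A, B}⁺ = {A, B, C, D, E, F, G, H}, which is every attribute, so {A, B} is a candidate key.
{A, C}⁺ = {A, B, C, D, E, F, G, H}, which is every attribute, so {A, C} is a candidate key.
{B, D}⁺ = {A, B, C, D, E, F, G, H}, which is every attribute, so {B, D} is a candidate key.
{C, D}⁺ = {A, B, C, D, E, F, G, H}, which is every attribute, so {C, D} is a candidate key.
Any other superkey properly contains one of these, so there are no further candidate keys.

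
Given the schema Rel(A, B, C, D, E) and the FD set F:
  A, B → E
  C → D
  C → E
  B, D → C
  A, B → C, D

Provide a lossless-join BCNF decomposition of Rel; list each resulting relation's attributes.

{A, B, C}; {C, D, E}

Candidate key of the original relation: {A, B}.
In {A, B, C, D, E}, {C} is not a superkey ({C}⁺ restricted to this set is {C, D, E}), so split on C → D, E into {C, D, E} and {A, B, C}.
{C, D, E}: every determinant is a superkey — BCNF.
{A, B, C}: every determinant is a superkey — BCNF.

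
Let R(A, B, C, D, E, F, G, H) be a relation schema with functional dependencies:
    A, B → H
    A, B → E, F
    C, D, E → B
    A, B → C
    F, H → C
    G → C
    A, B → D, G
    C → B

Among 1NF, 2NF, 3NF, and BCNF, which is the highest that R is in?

Candidate keys: {A, B}, {A, C}, {A, F, H}, {A, G}. Prime attributes: {A, B, C, F, G, H}.
For C, D, E → B we have {C, D, E}⁺ = {B, C, D, E}; {C, D, E} is not a superkey, so BCNF fails.
Its right-hand attributes {B} are all prime, as are those of every other non-superkey FD — the relation is in 3NF.

3NF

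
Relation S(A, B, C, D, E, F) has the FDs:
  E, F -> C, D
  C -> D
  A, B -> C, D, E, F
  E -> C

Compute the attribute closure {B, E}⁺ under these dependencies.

{B, C, D, E}

Start with {B, E}.
E -> C applies; add {C} → now {B, C, E}.
C -> D applies; add {D} → now {B, C, D, E}.
No further FD applies.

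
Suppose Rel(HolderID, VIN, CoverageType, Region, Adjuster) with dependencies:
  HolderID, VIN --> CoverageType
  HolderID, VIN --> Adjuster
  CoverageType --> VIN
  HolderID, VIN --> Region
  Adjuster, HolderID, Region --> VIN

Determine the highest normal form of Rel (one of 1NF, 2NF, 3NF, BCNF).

3NF

Candidate keys: {Adjuster, HolderID, Region}, {CoverageType, HolderID}, {HolderID, VIN}. Prime attributes: {Adjuster, CoverageType, HolderID, Region, VIN}.
For CoverageType --> VIN we have {CoverageType}⁺ = {CoverageType, VIN}; {CoverageType} is not a superkey, so BCNF fails.
Its right-hand attributes {VIN} are all prime, as are those of every other non-superkey FD — the relation is in 3NF.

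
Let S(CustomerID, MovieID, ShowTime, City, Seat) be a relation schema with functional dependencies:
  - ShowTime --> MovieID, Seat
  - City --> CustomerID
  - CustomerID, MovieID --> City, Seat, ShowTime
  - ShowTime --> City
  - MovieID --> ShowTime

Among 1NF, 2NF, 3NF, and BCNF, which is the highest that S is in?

2NF

Candidate keys: {MovieID}, {ShowTime}. Prime attributes: {MovieID, ShowTime}.
For City --> CustomerID we have {City}⁺ = {City, CustomerID}; {City} is not a superkey, so BCNF fails.
City --> CustomerID has non-prime {CustomerID} on the right and a non-superkey on the left, so 3NF fails.
All keys have size 1, which rules out partial dependencies — 2NF is satisfied.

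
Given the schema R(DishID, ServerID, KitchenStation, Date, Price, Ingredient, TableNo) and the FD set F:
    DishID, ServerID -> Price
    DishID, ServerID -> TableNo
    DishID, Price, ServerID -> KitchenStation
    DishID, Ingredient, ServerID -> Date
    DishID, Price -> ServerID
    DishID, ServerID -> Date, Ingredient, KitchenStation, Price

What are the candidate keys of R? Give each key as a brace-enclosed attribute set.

No FD produces {DishID}, so it must be in every candidate key.
Closure of {DishID, Price} is {Date, DishID, Ingredient, KitchenStation, Price, ServerID, TableNo}, the whole schema; {DishID, Price} is a candidate key.
Closure of {DishID, ServerID} is {Date, DishID, Ingredient, KitchenStation, Price, ServerID, TableNo}, the whole schema; {DishID, ServerID} is a candidate key.
No proper subset of any of these is a key, and no other minimal superkey exists.

{DishID, Price}, {DishID, ServerID}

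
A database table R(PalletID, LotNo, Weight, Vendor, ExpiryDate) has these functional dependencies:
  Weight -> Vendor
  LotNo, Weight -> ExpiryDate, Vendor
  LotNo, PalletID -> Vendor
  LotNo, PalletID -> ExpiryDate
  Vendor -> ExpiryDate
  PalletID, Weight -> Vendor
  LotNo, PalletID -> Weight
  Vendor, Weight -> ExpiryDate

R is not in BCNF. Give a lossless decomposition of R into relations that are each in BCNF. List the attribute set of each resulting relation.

{ExpiryDate, Vendor}; {LotNo, PalletID, Weight}; {Vendor, Weight}

Candidate key of the original relation: {LotNo, PalletID}.
Within {ExpiryDate, LotNo, PalletID, Vendor, Weight}: {Weight}⁺ ∩ {ExpiryDate, LotNo, PalletID, Vendor, Weight} = {ExpiryDate, Vendor, Weight}, not the whole set, so Weight -> ExpiryDate, Vendor violates BCNF; decompose into {ExpiryDate, Vendor, Weight} and {LotNo, PalletID, Weight}.
Within {ExpiryDate, Vendor, Weight}: {Vendor}⁺ ∩ {ExpiryDate, Vendor, Weight} = {ExpiryDate, Vendor}, not the whole set, so Vendor -> ExpiryDate violates BCNF; decompose into {ExpiryDate, Vendor} and {Vendor, Weight}.
{ExpiryDate, Vendor} is in BCNF.
{Vendor, Weight} is in BCNF.
{LotNo, PalletID, Weight} is in BCNF.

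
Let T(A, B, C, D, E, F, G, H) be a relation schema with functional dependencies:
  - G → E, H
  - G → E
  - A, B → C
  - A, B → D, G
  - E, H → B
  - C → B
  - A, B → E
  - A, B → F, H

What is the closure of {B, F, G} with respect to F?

Start with {B, F, G}.
G → E, H applies; add {E, H} → now {B, E, F, G, H}.
No further FD applies.

{B, E, F, G, H}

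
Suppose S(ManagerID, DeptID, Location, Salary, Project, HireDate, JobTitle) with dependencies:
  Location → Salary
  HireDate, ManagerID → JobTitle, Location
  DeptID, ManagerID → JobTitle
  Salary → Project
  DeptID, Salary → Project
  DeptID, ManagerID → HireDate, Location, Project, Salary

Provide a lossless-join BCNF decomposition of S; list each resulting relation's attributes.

Candidate key of the original relation: {DeptID, ManagerID}.
In {DeptID, HireDate, JobTitle, Location, ManagerID, Project, Salary}, {Location} is not a superkey ({Location}⁺ restricted to this set is {Location, Project, Salary}), so split on Location → Project, Salary into {Location, Project, Salary} and {DeptID, HireDate, JobTitle, Location, ManagerID}.
In {Location, Project, Salary}, {Salary} is not a superkey ({Salary}⁺ restricted to this set is {Project, Salary}), so split on Salary → Project into {Project, Salary} and {Location, Salary}.
{Project, Salary}: every determinant is a superkey — BCNF.
{Location, Salary}: every determinant is a superkey — BCNF.
In {DeptID, HireDate, JobTitle, Location, ManagerID}, {HireDate, ManagerID} is not a superkey ({HireDate, ManagerID}⁺ restricted to this set is {HireDate, JobTitle, Location, ManagerID}), so split on HireDate, ManagerID → JobTitle, Location into {HireDate, JobTitle, Location, ManagerID} and {DeptID, HireDate, ManagerID}.
{HireDate, JobTitle, Location, ManagerID}: every determinant is a superkey — BCNF.
{DeptID, HireDate, ManagerID}: every determinant is a superkey — BCNF.

{DeptID, HireDate, ManagerID}; {HireDate, JobTitle, Location, ManagerID}; {Location, Salary}; {Project, Salary}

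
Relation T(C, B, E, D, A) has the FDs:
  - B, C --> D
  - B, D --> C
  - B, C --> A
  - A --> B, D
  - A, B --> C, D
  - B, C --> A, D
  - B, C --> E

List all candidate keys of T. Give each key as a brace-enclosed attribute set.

{A}, {B, C}, {B, D}

Closure of {A} is {A, B, C, D, E}, the whole schema; {A} is a candidate key.
Closure of {B, C} is {A, B, C, D, E}, the whole schema; {B, C} is a candidate key.
Closure of {B, D} is {A, B, C, D, E}, the whole schema; {B, D} is a candidate key.
No proper subset of any of these is a key, and no other minimal superkey exists.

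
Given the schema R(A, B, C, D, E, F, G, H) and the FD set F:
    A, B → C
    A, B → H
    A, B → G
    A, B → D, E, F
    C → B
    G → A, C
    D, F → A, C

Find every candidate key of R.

{A, B}, {A, C}, {D, F}, {G}

{G}⁺ = {A, B, C, D, E, F, G, H} — all of the relation — so {G} is a candidate key.
{A, B}⁺ = {A, B, C, D, E, F, G, H} — all of the relation — so {A, B} is a candidate key.
{A, C}⁺ = {A, B, C, D, E, F, G, H} — all of the relation — so {A, C} is a candidate key.
{D, F}⁺ = {A, B, C, D, E, F, G, H} — all of the relation — so {D, F} is a candidate key.
No proper subset of any of these is a key, and no other minimal superkey exists.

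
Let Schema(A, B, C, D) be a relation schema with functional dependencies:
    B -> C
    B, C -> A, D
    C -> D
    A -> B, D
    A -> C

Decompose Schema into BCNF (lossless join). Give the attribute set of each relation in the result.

{A, B, C}; {C, D}

Candidate keys of the original relation: {A}, {B}.
In {A, B, C, D}, {C} is not a superkey ({C}⁺ restricted to this set is {C, D}), so split on C -> D into {C, D} and {A, B, C}.
{C, D}: every determinant is a superkey — BCNF.
{A, B, C}: every determinant is a superkey — BCNF.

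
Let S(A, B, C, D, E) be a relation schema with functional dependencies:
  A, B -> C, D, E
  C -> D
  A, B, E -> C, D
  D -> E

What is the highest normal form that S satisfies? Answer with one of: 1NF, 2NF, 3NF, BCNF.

2NF

Candidate key: {A, B}. Prime attributes: {A, B}.
C -> D: {C}⁺ = {C, D, E}, which is not all of the attributes, so the left side is not a superkey — BCNF is violated.
C -> D has non-prime {D} on the right and a non-superkey on the left, so 3NF fails.
No proper subset of a key has a non-prime attribute in its closure, so there is no partial dependency; 2NF holds.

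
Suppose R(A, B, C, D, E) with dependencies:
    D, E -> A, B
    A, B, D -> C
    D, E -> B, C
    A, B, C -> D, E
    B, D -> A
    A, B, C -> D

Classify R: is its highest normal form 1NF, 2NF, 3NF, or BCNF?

BCNF

Candidate keys: {A, B, C}, {B, D}, {D, E}. Prime attributes: {A, B, C, D, E}.
The left-hand side of every FD is a superkey, so BCNF is satisfied.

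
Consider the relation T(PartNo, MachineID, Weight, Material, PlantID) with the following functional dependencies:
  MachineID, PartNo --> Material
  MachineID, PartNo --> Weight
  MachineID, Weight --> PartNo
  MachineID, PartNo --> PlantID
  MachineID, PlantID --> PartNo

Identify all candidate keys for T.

{MachineID, PartNo}, {MachineID, PlantID}, {MachineID, Weight}

{MachineID} never appears on the right of any FD, so every key must include it.
Closure of {MachineID, PartNo} is {MachineID, Material, PartNo, PlantID, Weight}, the whole schema; {MachineID, PartNo} is a candidate key.
Closure of {MachineID, PlantID} is {MachineID, Material, PartNo, PlantID, Weight}, the whole schema; {MachineID, PlantID} is a candidate key.
Closure of {MachineID, Weight} is {MachineID, Material, PartNo, PlantID, Weight}, the whole schema; {MachineID, Weight} is a candidate key.
These are minimal and exhaustive — every other superkey contains one of them.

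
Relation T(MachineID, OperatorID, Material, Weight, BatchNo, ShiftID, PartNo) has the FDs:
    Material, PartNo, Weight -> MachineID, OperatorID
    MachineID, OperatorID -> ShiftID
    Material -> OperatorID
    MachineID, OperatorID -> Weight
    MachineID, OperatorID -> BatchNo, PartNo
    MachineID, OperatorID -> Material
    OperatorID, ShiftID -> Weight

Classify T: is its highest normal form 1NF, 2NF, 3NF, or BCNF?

3NF

Candidate keys: {MachineID, Material}, {MachineID, OperatorID}, {Material, PartNo, ShiftID}, {Material, PartNo, Weight}. Prime attributes: {MachineID, Material, OperatorID, PartNo, ShiftID, Weight}.
Material -> OperatorID breaks BCNF: {Material}⁺ = {Material, OperatorID}, so {Material} is not a superkey.
Its right-hand attributes {OperatorID} are all prime, as are those of every other non-superkey FD — the relation is in 3NF.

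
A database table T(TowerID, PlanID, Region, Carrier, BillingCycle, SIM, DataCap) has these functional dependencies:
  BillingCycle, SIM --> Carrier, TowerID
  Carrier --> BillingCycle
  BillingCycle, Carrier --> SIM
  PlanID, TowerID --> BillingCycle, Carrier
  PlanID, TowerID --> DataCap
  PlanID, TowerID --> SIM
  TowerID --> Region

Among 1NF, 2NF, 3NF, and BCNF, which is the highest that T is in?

1NF

Candidate keys: {BillingCycle, PlanID, SIM}, {Carrier, PlanID}, {PlanID, TowerID}. Prime attributes: {BillingCycle, Carrier, PlanID, SIM, TowerID}.
BillingCycle, SIM --> Carrier, TowerID breaks BCNF: {BillingCycle, SIM}⁺ = {BillingCycle, Carrier, Region, SIM, TowerID}, so {BillingCycle, SIM} is not a superkey.
Because {Region} is non-prime and the left side of TowerID --> Region is not a superkey, the relation is not in 3NF.
The proper key subset {Carrier} of {Carrier, PlanID} determines non-prime {Region}, so the relation is not even in 2NF.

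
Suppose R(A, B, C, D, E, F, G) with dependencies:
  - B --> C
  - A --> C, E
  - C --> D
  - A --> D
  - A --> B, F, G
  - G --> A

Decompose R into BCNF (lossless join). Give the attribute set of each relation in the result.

Candidate keys of the original relation: {A}, {G}.
In {A, B, C, D, E, F, G}, {B} is not a superkey ({B}⁺ restricted to this set is {B, C, D}), so split on B --> C, D into {B, C, D} and {A, B, E, F, G}.
In {B, C, D}, {C} is not a superkey ({C}⁺ restricted to this set is {C, D}), so split on C --> D into {C, D} and {B, C}.
{C, D} has no BCNF violation.
{B, C} has no BCNF violation.
{A, B, E, F, G} has no BCNF violation.

{A, B, E, F, G}; {B, C}; {C, D}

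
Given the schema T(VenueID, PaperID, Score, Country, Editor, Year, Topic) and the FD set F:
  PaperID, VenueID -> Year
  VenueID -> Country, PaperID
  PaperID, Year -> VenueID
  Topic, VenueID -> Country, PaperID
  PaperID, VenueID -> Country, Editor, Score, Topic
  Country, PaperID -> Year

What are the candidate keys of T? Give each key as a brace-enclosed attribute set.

{Country, PaperID}, {PaperID, Year}, {VenueID}

{VenueID}⁺ = {Country, Editor, PaperID, Score, Topic, VenueID, Year}, which is every attribute, so {VenueID} is a candidate key.
{Country, PaperID}⁺ = {Country, Editor, PaperID, Score, Topic, VenueID, Year}, which is every attribute, so {Country, PaperID} is a candidate key.
{PaperID, Year}⁺ = {Country, Editor, PaperID, Score, Topic, VenueID, Year}, which is every attribute, so {PaperID, Year} is a candidate key.
Any other superkey properly contains one of these, so there are no further candidate keys.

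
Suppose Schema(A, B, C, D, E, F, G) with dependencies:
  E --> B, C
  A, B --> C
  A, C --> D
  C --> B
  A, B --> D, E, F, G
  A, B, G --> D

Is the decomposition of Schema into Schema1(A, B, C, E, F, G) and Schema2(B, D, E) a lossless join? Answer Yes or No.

Schema1 ∩ Schema2 = {B, E}; its closure under F is {B, C, E}.
Schema1 ⊄ {B, C, E} and Schema2 ⊄ {B, C, E}, so the split is lossy.

No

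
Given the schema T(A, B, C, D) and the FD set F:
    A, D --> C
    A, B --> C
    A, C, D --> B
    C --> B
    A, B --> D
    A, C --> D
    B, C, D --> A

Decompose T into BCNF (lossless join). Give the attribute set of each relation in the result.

Candidate keys of the original relation: {A, B}, {A, C}, {A, D}, {C, D}.
In {A, B, C, D}, {C} is not a superkey ({C}⁺ restricted to this set is {B, C}), so split on C --> B into {B, C} and {A, C, D}.
{B, C} has no BCNF violation.
{A, C, D} has no BCNF violation.

{A, C, D}; {B, C}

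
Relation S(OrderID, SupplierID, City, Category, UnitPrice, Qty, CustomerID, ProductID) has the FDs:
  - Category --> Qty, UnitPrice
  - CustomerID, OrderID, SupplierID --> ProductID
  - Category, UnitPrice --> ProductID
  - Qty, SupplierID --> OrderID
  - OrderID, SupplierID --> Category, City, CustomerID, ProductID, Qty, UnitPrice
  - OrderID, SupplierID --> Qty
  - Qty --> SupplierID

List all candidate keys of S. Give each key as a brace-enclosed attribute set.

{Category}, {OrderID, SupplierID}, {Qty}

{Category} is a candidate key since {Category}⁺ = {Category, City, CustomerID, OrderID, ProductID, Qty, SupplierID, UnitPrice} covers every attribute.
{Qty} is a candidate key since {Qty}⁺ = {Category, City, CustomerID, OrderID, ProductID, Qty, SupplierID, UnitPrice} covers every attribute.
{OrderID, SupplierID} is a candidate key since {OrderID, SupplierID}⁺ = {Category, City, CustomerID, OrderID, ProductID, Qty, SupplierID, UnitPrice} covers every attribute.
No proper subset of any of these is a key, and no other minimal superkey exists.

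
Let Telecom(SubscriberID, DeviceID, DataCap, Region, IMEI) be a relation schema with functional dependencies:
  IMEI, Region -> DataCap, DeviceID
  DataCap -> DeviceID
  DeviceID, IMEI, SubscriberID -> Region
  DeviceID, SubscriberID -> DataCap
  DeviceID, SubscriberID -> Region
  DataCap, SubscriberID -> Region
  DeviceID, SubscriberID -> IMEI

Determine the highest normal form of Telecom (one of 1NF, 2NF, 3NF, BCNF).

3NF

Candidate keys: {DataCap, SubscriberID}, {DeviceID, SubscriberID}, {IMEI, Region, SubscriberID}. Prime attributes: {DataCap, DeviceID, IMEI, Region, SubscriberID}.
IMEI, Region -> DataCap, DeviceID: {IMEI, Region}⁺ = {DataCap, DeviceID, IMEI, Region}, which is not all of the attributes, so the left side is not a superkey — BCNF is violated.
But every attribute on its right side ({DataCap, DeviceID}) is prime, and the same holds for every other non-superkey FD, so 3NF still holds.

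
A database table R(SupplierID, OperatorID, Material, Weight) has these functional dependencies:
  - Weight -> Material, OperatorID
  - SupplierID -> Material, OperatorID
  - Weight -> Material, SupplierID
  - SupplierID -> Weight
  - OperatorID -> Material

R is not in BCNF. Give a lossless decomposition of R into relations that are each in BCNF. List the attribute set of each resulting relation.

{Material, OperatorID}; {OperatorID, SupplierID, Weight}

Candidate keys of the original relation: {SupplierID}, {Weight}.
In {Material, OperatorID, SupplierID, Weight}, {OperatorID} is not a superkey ({OperatorID}⁺ restricted to this set is {Material, OperatorID}), so split on OperatorID -> Material into {Material, OperatorID} and {OperatorID, SupplierID, Weight}.
{Material, OperatorID}: every determinant is a superkey — BCNF.
{OperatorID, SupplierID, Weight}: every determinant is a superkey — BCNF.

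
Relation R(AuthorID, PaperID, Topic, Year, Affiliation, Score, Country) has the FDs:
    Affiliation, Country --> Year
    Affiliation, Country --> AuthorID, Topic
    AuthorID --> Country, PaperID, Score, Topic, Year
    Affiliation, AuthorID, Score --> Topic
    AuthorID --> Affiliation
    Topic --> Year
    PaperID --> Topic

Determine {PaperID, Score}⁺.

{PaperID, Score, Topic, Year}

Start with {PaperID, Score}.
PaperID --> Topic applies; add {Topic} → now {PaperID, Score, Topic}.
Topic --> Year applies; add {Year} → now {PaperID, Score, Topic, Year}.
No further FD applies.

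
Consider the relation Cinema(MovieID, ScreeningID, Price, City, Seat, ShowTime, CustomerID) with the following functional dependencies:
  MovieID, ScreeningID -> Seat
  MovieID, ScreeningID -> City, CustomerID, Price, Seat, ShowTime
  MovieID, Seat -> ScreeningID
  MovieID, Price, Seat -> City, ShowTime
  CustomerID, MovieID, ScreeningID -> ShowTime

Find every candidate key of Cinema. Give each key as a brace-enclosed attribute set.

{MovieID, ScreeningID}, {MovieID, Seat}

{MovieID} never appears on the right of any FD, so every key must include it.
Closure of {MovieID, ScreeningID} is {City, CustomerID, MovieID, Price, ScreeningID, Seat, ShowTime}, the whole schema; {MovieID, ScreeningID} is a candidate key.
Closure of {MovieID, Seat} is {City, CustomerID, MovieID, Price, ScreeningID, Seat, ShowTime}, the whole schema; {MovieID, Seat} is a candidate key.
No proper subset of any of these is a key, and no other minimal superkey exists.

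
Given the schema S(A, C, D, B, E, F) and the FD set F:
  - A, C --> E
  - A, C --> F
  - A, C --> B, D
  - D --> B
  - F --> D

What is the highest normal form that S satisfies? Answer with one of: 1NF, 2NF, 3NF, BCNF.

Candidate key: {A, C}. Prime attributes: {A, C}.
For D --> B we have {D}⁺ = {B, D}; {D} is not a superkey, so BCNF fails.
D --> B determines the non-prime attribute {B} from a non-superkey — 3NF is violated.
No non-prime attribute depends on a proper subset of any candidate key, so 2NF holds.

2NF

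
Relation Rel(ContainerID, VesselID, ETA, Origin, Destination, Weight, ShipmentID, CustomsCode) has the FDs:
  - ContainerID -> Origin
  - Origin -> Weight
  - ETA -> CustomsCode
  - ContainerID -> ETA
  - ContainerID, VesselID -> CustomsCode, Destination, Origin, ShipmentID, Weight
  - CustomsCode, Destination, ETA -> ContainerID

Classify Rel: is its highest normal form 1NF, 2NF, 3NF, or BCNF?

1NF

Candidate keys: {ContainerID, VesselID}, {Destination, ETA, VesselID}. Prime attributes: {ContainerID, Destination, ETA, VesselID}.
ContainerID -> Origin: {ContainerID}⁺ = {ContainerID, CustomsCode, ETA, Origin, Weight}, which is not all of the attributes, so the left side is not a superkey — BCNF is violated.
ContainerID -> Origin determines the non-prime attribute {Origin} from a non-superkey — 3NF is violated.
{ContainerID} is a proper subset of the key {ContainerID, VesselID}, and {ContainerID}⁺ contains the non-prime attributes {CustomsCode, Origin, Weight} — a partial dependency, so 2NF is violated.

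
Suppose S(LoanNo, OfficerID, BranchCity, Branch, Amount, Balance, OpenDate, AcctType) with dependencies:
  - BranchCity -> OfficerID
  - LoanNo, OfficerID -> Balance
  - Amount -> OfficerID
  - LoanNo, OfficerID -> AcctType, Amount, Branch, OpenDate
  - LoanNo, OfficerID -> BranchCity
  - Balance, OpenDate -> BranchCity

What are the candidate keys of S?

Attributes never on any right-hand side: {LoanNo} — every candidate key must contain it.
Closure of {Amount, LoanNo} is {AcctType, Amount, Balance, Branch, BranchCity, LoanNo, OfficerID, OpenDate}, the whole schema; {Amount, LoanNo} is a candidate key.
Closure of {BranchCity, LoanNo} is {AcctType, Amount, Balance, Branch, BranchCity, LoanNo, OfficerID, OpenDate}, the whole schema; {BranchCity, LoanNo} is a candidate key.
Closure of {LoanNo, OfficerID} is {AcctType, Amount, Balance, Branch, BranchCity, LoanNo, OfficerID, OpenDate}, the whole schema; {LoanNo, OfficerID} is a candidate key.
Closure of {Balance, LoanNo, OpenDate} is {AcctType, Amount, Balance, Branch, BranchCity, LoanNo, OfficerID, OpenDate}, the whole schema; {Balance, LoanNo, OpenDate} is a candidate key.
Any other superkey properly contains one of these, so there are no further candidate keys.

{Amount, LoanNo}, {Balance, LoanNo, OpenDate}, {BranchCity, LoanNo}, {LoanNo, OfficerID}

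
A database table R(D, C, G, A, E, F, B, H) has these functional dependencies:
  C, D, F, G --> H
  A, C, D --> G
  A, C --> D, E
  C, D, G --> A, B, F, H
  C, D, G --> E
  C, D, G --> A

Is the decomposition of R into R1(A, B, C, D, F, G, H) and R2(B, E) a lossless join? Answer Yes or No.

No

The shared attributes are {B} and {B}⁺ = {B}.
The closure covers neither R1 nor R2 entirely; the join is not lossless.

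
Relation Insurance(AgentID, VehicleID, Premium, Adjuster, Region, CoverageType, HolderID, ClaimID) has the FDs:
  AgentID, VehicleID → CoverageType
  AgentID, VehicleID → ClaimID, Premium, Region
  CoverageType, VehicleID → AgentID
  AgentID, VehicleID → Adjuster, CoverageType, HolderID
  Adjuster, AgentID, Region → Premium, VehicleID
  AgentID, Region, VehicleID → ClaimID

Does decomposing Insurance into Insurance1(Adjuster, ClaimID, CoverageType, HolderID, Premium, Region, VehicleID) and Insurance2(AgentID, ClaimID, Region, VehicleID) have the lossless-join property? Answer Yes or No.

No

Insurance1 ∩ Insurance2 = {ClaimID, Region, VehicleID}; its closure under F is {ClaimID, Region, VehicleID}.
Neither Insurance1 nor Insurance2 is contained in that closure, so the decomposition is lossy.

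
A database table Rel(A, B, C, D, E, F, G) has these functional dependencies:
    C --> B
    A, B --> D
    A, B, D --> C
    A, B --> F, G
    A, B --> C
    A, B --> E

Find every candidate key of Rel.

{A, B}, {A, C}

No FD produces {A}, so it must be in every candidate key.
Closure of {A, B} is {A, B, C, D, E, F, G}, the whole schema; {A, B} is a candidate key.
Closure of {A, C} is {A, B, C, D, E, F, G}, the whole schema; {A, C} is a candidate key.
Any other superkey properly contains one of these, so there are no further candidate keys.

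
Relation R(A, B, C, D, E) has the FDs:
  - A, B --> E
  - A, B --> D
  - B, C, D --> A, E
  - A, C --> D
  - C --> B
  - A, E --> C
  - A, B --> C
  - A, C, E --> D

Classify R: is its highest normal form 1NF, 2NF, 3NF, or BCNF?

3NF

Candidate keys: {A, B}, {A, C}, {A, E}, {C, D}. Prime attributes: {A, B, C, D, E}.
C --> B breaks BCNF: {C}⁺ = {B, C}, so {C} is not a superkey.
Its right-hand attributes {B} are all prime, as are those of every other non-superkey FD — the relation is in 3NF.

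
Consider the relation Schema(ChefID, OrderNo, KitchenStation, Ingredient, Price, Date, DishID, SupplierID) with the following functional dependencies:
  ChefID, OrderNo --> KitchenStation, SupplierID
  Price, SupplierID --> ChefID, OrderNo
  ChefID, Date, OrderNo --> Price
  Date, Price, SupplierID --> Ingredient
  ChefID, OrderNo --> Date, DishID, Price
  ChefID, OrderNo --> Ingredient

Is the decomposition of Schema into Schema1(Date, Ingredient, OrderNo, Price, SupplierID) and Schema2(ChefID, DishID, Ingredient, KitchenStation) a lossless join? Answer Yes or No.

No

Schema1 ∩ Schema2 = {Ingredient}; its closure under F is {Ingredient}.
Neither Schema1 nor Schema2 is contained in that closure, so the decomposition is lossy.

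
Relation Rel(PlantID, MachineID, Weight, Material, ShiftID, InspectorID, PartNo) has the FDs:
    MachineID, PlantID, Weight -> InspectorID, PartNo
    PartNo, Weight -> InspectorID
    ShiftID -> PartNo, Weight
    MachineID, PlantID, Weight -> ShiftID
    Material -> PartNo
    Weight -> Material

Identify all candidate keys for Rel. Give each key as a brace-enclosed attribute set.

No FD produces {MachineID, PlantID}, so they must be in every candidate key.
Closure of {MachineID, PlantID, ShiftID} is {InspectorID, MachineID, Material, PartNo, PlantID, ShiftID, Weight}, the whole schema; {MachineID, PlantID, ShiftID} is a candidate key.
Closure of {MachineID, PlantID, Weight} is {InspectorID, MachineID, Material, PartNo, PlantID, ShiftID, Weight}, the whole schema; {MachineID, PlantID, Weight} is a candidate key.
These are minimal and exhaustive — every other superkey contains one of them.

{MachineID, PlantID, ShiftID}, {MachineID, PlantID, Weight}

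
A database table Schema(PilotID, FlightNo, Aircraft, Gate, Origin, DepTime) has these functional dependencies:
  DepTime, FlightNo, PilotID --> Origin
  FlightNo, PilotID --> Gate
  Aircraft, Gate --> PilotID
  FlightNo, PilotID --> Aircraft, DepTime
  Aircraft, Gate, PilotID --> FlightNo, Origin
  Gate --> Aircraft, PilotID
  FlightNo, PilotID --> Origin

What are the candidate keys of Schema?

{FlightNo, PilotID}, {Gate}

{Gate} is a candidate key since {Gate}⁺ = {Aircraft, DepTime, FlightNo, Gate, Origin, PilotID} covers every attribute.
{FlightNo, PilotID} is a candidate key since {FlightNo, PilotID}⁺ = {Aircraft, DepTime, FlightNo, Gate, Origin, PilotID} covers every attribute.
Any other superkey properly contains one of these, so there are no further candidate keys.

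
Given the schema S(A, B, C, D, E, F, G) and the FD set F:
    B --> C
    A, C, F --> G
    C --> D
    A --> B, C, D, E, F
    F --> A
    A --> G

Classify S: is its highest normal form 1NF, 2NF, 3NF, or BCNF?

Candidate keys: {A}, {F}. Prime attributes: {A, F}.
B --> C: {B}⁺ = {B, C, D}, which is not all of the attributes, so the left side is not a superkey — BCNF is violated.
B --> C has non-prime {C} on the right and a non-superkey on the left, so 3NF fails.
All keys have size 1, which rules out partial dependencies — 2NF is satisfied.

2NF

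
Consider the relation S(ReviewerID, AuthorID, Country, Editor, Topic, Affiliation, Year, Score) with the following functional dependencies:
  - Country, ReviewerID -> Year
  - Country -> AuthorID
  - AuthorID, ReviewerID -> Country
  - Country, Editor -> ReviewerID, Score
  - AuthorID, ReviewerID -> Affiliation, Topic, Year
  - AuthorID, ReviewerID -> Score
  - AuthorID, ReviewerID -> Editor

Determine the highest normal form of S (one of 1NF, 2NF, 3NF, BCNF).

Candidate keys: {AuthorID, ReviewerID}, {Country, Editor}, {Country, ReviewerID}. Prime attributes: {AuthorID, Country, Editor, ReviewerID}.
For Country -> AuthorID we have {Country}⁺ = {AuthorID, Country}; {Country} is not a superkey, so BCNF fails.
But every attribute on its right side ({AuthorID}) is prime, and the same holds for every other non-superkey FD, so 3NF still holds.

3NF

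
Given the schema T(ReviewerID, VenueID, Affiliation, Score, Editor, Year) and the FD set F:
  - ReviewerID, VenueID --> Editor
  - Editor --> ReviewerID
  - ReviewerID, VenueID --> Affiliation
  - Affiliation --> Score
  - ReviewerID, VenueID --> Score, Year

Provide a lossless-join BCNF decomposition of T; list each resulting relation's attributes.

Candidate keys of the original relation: {Editor, VenueID}, {ReviewerID, VenueID}.
{Affiliation, Editor, ReviewerID, Score, VenueID, Year}: {Editor} determines {Editor, ReviewerID} here but is not a superkey — split on Editor --> ReviewerID, giving {Editor, ReviewerID} and {Affiliation, Editor, Score, VenueID, Year}.
{Editor, ReviewerID} is in BCNF.
{Affiliation, Editor, Score, VenueID, Year}: {Affiliation} determines {Affiliation, Score} here but is not a superkey — split on Affiliation --> Score, giving {Affiliation, Score} and {Affiliation, Editor, VenueID, Year}.
{Affiliation, Score} is in BCNF.
{Affiliation, Editor, VenueID, Year} is in BCNF.

{Affiliation, Editor, VenueID, Year}; {Affiliation, Score}; {Editor, ReviewerID}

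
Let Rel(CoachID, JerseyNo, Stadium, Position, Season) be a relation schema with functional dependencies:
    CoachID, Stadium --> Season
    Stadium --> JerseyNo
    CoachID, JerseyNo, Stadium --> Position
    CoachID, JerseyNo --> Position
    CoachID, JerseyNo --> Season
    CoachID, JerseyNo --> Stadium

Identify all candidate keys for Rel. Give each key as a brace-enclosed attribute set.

{CoachID, JerseyNo}, {CoachID, Stadium}

{CoachID} never appears on the right of any FD, so every key must include it.
Closure of {CoachID, JerseyNo} is {CoachID, JerseyNo, Position, Season, Stadium}, the whole schema; {CoachID, JerseyNo} is a candidate key.
Closure of {CoachID, Stadium} is {CoachID, JerseyNo, Position, Season, Stadium}, the whole schema; {CoachID, Stadium} is a candidate key.
These are minimal and exhaustive — every other superkey contains one of them.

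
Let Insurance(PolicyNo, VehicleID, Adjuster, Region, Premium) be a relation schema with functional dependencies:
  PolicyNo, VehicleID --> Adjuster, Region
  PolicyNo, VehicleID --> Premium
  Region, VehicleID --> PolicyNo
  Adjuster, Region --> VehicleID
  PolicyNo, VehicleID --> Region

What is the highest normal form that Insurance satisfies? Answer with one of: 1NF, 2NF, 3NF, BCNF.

BCNF

Candidate keys: {Adjuster, Region}, {PolicyNo, VehicleID}, {Region, VehicleID}. Prime attributes: {Adjuster, PolicyNo, Region, VehicleID}.
Every FD has a superkey on the left, so the relation is in BCNF.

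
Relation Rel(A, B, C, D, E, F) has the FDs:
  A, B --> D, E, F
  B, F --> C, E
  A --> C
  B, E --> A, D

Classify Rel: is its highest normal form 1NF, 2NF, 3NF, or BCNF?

Candidate keys: {A, B}, {B, E}, {B, F}. Prime attributes: {A, B, E, F}.
A --> C: {A}⁺ = {A, C}, which is not all of the attributes, so the left side is not a superkey — BCNF is violated.
A --> C has non-prime {C} on the right and a non-superkey on the left, so 3NF fails.
{A} is a proper subset of the key {A, B}, and {A}⁺ contains the non-prime attribute {C} — a partial dependency, so 2NF is violated.

1NF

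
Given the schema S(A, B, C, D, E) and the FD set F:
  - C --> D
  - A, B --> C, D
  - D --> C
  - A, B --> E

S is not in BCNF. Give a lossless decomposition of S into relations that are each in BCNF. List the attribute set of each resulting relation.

{A, B, C, E}; {C, D}

Candidate key of the original relation: {A, B}.
In {A, B, C, D, E}, {C} is not a superkey ({C}⁺ restricted to this set is {C, D}), so split on C --> D into {C, D} and {A, B, C, E}.
{C, D}: every determinant is a superkey — BCNF.
{A, B, C, E}: every determinant is a superkey — BCNF.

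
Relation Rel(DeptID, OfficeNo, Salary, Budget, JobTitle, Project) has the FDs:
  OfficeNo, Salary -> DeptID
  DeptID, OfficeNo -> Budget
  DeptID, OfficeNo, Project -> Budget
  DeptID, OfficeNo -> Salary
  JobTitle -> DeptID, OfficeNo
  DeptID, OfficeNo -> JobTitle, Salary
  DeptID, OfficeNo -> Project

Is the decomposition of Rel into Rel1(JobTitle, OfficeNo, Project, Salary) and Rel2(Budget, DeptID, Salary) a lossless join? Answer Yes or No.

The shared attributes are {Salary} and {Salary}⁺ = {Salary}.
Rel1 ⊄ {Salary} and Rel2 ⊄ {Salary}, so the split is lossy.

No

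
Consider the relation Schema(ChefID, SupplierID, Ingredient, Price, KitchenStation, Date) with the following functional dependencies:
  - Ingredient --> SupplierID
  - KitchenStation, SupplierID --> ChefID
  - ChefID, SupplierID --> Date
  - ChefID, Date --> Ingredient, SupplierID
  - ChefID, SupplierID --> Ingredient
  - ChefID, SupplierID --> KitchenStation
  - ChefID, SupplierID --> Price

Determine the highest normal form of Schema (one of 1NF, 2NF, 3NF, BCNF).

3NF

Candidate keys: {ChefID, Date}, {ChefID, Ingredient}, {ChefID, SupplierID}, {Ingredient, KitchenStation}, {KitchenStation, SupplierID}. Prime attributes: {ChefID, Date, Ingredient, KitchenStation, SupplierID}.
Ingredient --> SupplierID breaks BCNF: {Ingredient}⁺ = {Ingredient, SupplierID}, so {Ingredient} is not a superkey.
Its right-hand attributes {SupplierID} are all prime, as are those of every other non-superkey FD — the relation is in 3NF.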